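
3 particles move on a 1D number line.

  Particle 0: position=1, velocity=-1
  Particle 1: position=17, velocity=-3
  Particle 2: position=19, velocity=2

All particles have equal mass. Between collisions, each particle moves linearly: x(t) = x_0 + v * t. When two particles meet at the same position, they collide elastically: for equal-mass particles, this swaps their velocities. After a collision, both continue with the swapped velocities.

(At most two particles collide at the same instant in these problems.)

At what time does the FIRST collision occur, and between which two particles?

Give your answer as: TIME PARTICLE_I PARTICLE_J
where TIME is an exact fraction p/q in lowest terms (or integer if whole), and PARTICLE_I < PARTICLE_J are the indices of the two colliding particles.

Pair (0,1): pos 1,17 vel -1,-3 -> gap=16, closing at 2/unit, collide at t=8
Pair (1,2): pos 17,19 vel -3,2 -> not approaching (rel speed -5 <= 0)
Earliest collision: t=8 between 0 and 1

Answer: 8 0 1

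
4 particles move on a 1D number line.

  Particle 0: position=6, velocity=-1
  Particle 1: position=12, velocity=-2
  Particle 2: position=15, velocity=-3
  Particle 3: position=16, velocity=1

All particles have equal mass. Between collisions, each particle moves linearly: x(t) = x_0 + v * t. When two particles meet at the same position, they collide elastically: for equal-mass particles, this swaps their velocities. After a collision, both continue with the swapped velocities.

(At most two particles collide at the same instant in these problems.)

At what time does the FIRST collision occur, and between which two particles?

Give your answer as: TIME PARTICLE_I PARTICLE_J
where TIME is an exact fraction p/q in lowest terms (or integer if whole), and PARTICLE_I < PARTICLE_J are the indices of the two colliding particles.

Pair (0,1): pos 6,12 vel -1,-2 -> gap=6, closing at 1/unit, collide at t=6
Pair (1,2): pos 12,15 vel -2,-3 -> gap=3, closing at 1/unit, collide at t=3
Pair (2,3): pos 15,16 vel -3,1 -> not approaching (rel speed -4 <= 0)
Earliest collision: t=3 between 1 and 2

Answer: 3 1 2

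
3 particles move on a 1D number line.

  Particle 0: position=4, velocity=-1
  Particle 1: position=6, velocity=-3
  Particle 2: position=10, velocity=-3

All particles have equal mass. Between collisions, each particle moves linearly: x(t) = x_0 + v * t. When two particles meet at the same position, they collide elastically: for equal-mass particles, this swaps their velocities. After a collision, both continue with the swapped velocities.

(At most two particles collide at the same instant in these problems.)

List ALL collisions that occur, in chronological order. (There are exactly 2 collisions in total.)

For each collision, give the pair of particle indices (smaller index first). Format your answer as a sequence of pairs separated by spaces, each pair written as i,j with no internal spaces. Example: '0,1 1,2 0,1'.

Answer: 0,1 1,2

Derivation:
Collision at t=1: particles 0 and 1 swap velocities; positions: p0=3 p1=3 p2=7; velocities now: v0=-3 v1=-1 v2=-3
Collision at t=3: particles 1 and 2 swap velocities; positions: p0=-3 p1=1 p2=1; velocities now: v0=-3 v1=-3 v2=-1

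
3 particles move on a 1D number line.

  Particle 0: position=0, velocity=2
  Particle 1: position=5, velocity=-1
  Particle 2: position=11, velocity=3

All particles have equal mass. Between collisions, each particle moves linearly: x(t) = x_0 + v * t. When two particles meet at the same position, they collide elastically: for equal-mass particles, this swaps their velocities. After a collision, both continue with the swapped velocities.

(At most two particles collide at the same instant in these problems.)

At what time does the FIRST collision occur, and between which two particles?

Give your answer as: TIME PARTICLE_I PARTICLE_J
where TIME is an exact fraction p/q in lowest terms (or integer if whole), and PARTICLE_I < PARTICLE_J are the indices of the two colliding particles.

Answer: 5/3 0 1

Derivation:
Pair (0,1): pos 0,5 vel 2,-1 -> gap=5, closing at 3/unit, collide at t=5/3
Pair (1,2): pos 5,11 vel -1,3 -> not approaching (rel speed -4 <= 0)
Earliest collision: t=5/3 between 0 and 1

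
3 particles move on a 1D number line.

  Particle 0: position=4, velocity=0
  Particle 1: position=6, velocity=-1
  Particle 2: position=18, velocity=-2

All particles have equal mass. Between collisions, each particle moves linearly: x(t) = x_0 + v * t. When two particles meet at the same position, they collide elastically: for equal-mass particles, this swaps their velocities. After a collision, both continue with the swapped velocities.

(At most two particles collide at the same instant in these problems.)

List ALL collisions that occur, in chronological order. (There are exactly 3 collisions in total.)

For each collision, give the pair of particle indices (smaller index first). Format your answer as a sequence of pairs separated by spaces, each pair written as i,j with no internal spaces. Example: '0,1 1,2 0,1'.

Collision at t=2: particles 0 and 1 swap velocities; positions: p0=4 p1=4 p2=14; velocities now: v0=-1 v1=0 v2=-2
Collision at t=7: particles 1 and 2 swap velocities; positions: p0=-1 p1=4 p2=4; velocities now: v0=-1 v1=-2 v2=0
Collision at t=12: particles 0 and 1 swap velocities; positions: p0=-6 p1=-6 p2=4; velocities now: v0=-2 v1=-1 v2=0

Answer: 0,1 1,2 0,1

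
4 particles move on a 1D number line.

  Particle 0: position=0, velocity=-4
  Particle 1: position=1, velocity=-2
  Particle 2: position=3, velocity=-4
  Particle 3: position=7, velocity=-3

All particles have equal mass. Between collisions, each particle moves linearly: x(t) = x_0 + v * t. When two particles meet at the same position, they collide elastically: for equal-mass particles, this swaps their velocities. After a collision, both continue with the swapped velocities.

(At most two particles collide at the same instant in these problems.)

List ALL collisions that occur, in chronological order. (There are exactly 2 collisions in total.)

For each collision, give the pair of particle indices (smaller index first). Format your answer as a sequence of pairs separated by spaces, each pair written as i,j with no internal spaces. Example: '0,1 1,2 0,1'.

Answer: 1,2 2,3

Derivation:
Collision at t=1: particles 1 and 2 swap velocities; positions: p0=-4 p1=-1 p2=-1 p3=4; velocities now: v0=-4 v1=-4 v2=-2 v3=-3
Collision at t=6: particles 2 and 3 swap velocities; positions: p0=-24 p1=-21 p2=-11 p3=-11; velocities now: v0=-4 v1=-4 v2=-3 v3=-2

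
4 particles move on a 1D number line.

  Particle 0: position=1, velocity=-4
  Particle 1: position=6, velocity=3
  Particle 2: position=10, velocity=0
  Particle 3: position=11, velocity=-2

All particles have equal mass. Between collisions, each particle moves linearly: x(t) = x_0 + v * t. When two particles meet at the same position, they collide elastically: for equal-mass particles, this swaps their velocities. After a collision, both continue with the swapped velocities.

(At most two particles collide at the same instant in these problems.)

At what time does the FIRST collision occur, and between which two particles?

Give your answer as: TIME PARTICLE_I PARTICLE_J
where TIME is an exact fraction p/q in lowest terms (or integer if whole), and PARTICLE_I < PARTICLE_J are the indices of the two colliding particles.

Pair (0,1): pos 1,6 vel -4,3 -> not approaching (rel speed -7 <= 0)
Pair (1,2): pos 6,10 vel 3,0 -> gap=4, closing at 3/unit, collide at t=4/3
Pair (2,3): pos 10,11 vel 0,-2 -> gap=1, closing at 2/unit, collide at t=1/2
Earliest collision: t=1/2 between 2 and 3

Answer: 1/2 2 3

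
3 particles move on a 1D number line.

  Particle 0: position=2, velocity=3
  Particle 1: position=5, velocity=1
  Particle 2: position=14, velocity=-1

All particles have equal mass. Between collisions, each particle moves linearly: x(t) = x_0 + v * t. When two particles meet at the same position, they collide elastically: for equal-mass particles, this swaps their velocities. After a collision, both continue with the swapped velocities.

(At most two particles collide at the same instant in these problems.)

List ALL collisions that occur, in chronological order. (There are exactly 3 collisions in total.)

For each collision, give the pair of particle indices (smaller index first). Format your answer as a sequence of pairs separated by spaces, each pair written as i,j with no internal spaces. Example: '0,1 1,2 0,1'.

Collision at t=3/2: particles 0 and 1 swap velocities; positions: p0=13/2 p1=13/2 p2=25/2; velocities now: v0=1 v1=3 v2=-1
Collision at t=3: particles 1 and 2 swap velocities; positions: p0=8 p1=11 p2=11; velocities now: v0=1 v1=-1 v2=3
Collision at t=9/2: particles 0 and 1 swap velocities; positions: p0=19/2 p1=19/2 p2=31/2; velocities now: v0=-1 v1=1 v2=3

Answer: 0,1 1,2 0,1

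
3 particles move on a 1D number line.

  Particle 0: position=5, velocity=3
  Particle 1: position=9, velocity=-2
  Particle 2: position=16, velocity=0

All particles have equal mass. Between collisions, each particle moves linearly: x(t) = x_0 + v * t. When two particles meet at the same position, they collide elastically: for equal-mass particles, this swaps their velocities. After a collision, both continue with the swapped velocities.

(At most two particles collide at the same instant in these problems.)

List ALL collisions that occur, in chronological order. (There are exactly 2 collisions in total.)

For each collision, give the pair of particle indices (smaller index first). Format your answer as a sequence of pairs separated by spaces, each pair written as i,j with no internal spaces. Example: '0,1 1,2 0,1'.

Collision at t=4/5: particles 0 and 1 swap velocities; positions: p0=37/5 p1=37/5 p2=16; velocities now: v0=-2 v1=3 v2=0
Collision at t=11/3: particles 1 and 2 swap velocities; positions: p0=5/3 p1=16 p2=16; velocities now: v0=-2 v1=0 v2=3

Answer: 0,1 1,2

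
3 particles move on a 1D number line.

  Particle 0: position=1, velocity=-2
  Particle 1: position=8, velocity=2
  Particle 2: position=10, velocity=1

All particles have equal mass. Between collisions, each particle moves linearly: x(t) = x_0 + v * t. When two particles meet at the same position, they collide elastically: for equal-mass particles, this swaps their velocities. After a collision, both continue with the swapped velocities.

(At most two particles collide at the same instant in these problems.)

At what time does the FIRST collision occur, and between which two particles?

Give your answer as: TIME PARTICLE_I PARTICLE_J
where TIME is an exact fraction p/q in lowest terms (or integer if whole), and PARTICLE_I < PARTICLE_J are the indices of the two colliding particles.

Answer: 2 1 2

Derivation:
Pair (0,1): pos 1,8 vel -2,2 -> not approaching (rel speed -4 <= 0)
Pair (1,2): pos 8,10 vel 2,1 -> gap=2, closing at 1/unit, collide at t=2
Earliest collision: t=2 between 1 and 2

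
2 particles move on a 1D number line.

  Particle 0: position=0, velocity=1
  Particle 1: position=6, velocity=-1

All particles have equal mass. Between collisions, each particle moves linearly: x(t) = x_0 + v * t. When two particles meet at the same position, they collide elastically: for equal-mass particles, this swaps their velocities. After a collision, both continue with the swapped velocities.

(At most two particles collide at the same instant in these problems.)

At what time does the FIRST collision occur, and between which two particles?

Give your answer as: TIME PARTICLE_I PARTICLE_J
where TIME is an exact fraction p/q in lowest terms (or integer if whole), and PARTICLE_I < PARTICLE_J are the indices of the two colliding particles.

Pair (0,1): pos 0,6 vel 1,-1 -> gap=6, closing at 2/unit, collide at t=3
Earliest collision: t=3 between 0 and 1

Answer: 3 0 1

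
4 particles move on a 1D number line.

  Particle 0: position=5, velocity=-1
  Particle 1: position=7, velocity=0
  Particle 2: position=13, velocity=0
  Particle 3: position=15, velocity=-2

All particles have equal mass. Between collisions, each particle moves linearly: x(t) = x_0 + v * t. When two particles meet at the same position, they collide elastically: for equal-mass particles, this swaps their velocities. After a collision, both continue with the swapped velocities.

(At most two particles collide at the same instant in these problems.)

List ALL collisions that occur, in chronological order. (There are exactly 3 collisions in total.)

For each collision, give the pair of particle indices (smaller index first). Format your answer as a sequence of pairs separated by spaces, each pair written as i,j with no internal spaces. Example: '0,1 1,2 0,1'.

Answer: 2,3 1,2 0,1

Derivation:
Collision at t=1: particles 2 and 3 swap velocities; positions: p0=4 p1=7 p2=13 p3=13; velocities now: v0=-1 v1=0 v2=-2 v3=0
Collision at t=4: particles 1 and 2 swap velocities; positions: p0=1 p1=7 p2=7 p3=13; velocities now: v0=-1 v1=-2 v2=0 v3=0
Collision at t=10: particles 0 and 1 swap velocities; positions: p0=-5 p1=-5 p2=7 p3=13; velocities now: v0=-2 v1=-1 v2=0 v3=0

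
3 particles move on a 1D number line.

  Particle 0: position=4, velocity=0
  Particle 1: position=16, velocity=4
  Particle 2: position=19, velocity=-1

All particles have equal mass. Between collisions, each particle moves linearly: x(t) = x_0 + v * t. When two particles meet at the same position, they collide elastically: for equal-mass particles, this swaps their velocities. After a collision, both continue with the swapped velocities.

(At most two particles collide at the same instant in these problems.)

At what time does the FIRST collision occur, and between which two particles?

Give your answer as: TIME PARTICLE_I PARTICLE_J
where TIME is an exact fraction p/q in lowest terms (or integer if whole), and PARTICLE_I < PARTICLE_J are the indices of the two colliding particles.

Pair (0,1): pos 4,16 vel 0,4 -> not approaching (rel speed -4 <= 0)
Pair (1,2): pos 16,19 vel 4,-1 -> gap=3, closing at 5/unit, collide at t=3/5
Earliest collision: t=3/5 between 1 and 2

Answer: 3/5 1 2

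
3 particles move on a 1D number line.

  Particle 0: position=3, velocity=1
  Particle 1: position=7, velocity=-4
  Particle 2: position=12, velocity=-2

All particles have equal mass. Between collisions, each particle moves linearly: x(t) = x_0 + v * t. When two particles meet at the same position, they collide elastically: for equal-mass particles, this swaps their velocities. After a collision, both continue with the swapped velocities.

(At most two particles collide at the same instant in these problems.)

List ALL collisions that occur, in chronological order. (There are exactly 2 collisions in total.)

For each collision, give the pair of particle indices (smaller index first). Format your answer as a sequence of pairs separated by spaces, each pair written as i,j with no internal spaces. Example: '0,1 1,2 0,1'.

Answer: 0,1 1,2

Derivation:
Collision at t=4/5: particles 0 and 1 swap velocities; positions: p0=19/5 p1=19/5 p2=52/5; velocities now: v0=-4 v1=1 v2=-2
Collision at t=3: particles 1 and 2 swap velocities; positions: p0=-5 p1=6 p2=6; velocities now: v0=-4 v1=-2 v2=1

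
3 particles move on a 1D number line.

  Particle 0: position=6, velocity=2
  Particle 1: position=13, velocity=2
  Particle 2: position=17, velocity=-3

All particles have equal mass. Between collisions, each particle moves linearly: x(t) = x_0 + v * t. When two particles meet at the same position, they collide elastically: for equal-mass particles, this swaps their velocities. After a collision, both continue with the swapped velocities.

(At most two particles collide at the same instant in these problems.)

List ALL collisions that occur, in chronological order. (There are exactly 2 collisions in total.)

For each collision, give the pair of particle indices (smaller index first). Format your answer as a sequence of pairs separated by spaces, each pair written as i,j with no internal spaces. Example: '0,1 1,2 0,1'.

Collision at t=4/5: particles 1 and 2 swap velocities; positions: p0=38/5 p1=73/5 p2=73/5; velocities now: v0=2 v1=-3 v2=2
Collision at t=11/5: particles 0 and 1 swap velocities; positions: p0=52/5 p1=52/5 p2=87/5; velocities now: v0=-3 v1=2 v2=2

Answer: 1,2 0,1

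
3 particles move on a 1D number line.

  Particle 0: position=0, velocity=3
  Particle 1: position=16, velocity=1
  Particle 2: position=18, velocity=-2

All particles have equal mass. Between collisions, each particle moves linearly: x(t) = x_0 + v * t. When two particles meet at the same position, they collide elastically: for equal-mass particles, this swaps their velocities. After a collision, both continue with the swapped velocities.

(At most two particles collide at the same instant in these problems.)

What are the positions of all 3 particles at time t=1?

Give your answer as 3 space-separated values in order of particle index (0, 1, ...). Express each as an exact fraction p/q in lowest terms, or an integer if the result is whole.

Collision at t=2/3: particles 1 and 2 swap velocities; positions: p0=2 p1=50/3 p2=50/3; velocities now: v0=3 v1=-2 v2=1
Advance to t=1 (no further collisions before then); velocities: v0=3 v1=-2 v2=1; positions = 3 16 17

Answer: 3 16 17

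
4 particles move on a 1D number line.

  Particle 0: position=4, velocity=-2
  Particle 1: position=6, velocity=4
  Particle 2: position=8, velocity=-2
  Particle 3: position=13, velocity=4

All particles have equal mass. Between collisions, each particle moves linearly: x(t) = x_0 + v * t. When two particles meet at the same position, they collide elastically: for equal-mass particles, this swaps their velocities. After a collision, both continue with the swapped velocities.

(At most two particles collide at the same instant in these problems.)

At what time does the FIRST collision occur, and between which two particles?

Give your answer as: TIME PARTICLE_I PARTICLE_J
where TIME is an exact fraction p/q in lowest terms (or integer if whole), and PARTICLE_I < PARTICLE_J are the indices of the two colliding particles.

Pair (0,1): pos 4,6 vel -2,4 -> not approaching (rel speed -6 <= 0)
Pair (1,2): pos 6,8 vel 4,-2 -> gap=2, closing at 6/unit, collide at t=1/3
Pair (2,3): pos 8,13 vel -2,4 -> not approaching (rel speed -6 <= 0)
Earliest collision: t=1/3 between 1 and 2

Answer: 1/3 1 2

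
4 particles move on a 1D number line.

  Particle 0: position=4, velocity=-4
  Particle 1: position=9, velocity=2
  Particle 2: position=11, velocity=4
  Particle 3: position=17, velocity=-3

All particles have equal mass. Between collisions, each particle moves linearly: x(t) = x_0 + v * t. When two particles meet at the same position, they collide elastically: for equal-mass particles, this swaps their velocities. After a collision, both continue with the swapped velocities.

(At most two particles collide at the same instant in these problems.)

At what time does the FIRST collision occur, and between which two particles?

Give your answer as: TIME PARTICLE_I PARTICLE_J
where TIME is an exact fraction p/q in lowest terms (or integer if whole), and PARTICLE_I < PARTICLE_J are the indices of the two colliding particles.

Pair (0,1): pos 4,9 vel -4,2 -> not approaching (rel speed -6 <= 0)
Pair (1,2): pos 9,11 vel 2,4 -> not approaching (rel speed -2 <= 0)
Pair (2,3): pos 11,17 vel 4,-3 -> gap=6, closing at 7/unit, collide at t=6/7
Earliest collision: t=6/7 between 2 and 3

Answer: 6/7 2 3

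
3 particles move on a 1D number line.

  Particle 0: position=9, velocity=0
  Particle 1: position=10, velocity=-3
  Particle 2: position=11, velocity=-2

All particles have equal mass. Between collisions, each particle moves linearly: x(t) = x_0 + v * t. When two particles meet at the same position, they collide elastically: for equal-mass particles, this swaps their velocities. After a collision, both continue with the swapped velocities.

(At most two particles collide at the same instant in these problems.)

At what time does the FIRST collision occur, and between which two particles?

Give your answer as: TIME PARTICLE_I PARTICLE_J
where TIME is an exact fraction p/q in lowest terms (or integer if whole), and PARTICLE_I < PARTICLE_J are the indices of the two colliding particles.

Answer: 1/3 0 1

Derivation:
Pair (0,1): pos 9,10 vel 0,-3 -> gap=1, closing at 3/unit, collide at t=1/3
Pair (1,2): pos 10,11 vel -3,-2 -> not approaching (rel speed -1 <= 0)
Earliest collision: t=1/3 between 0 and 1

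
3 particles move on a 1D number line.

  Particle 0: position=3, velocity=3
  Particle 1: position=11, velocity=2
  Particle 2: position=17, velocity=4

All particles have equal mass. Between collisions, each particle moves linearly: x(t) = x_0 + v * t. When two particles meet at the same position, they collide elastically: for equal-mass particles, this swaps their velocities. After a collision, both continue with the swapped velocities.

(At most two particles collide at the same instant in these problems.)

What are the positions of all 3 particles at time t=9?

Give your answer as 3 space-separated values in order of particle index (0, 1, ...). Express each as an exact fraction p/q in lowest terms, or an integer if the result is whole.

Answer: 29 30 53

Derivation:
Collision at t=8: particles 0 and 1 swap velocities; positions: p0=27 p1=27 p2=49; velocities now: v0=2 v1=3 v2=4
Advance to t=9 (no further collisions before then); velocities: v0=2 v1=3 v2=4; positions = 29 30 53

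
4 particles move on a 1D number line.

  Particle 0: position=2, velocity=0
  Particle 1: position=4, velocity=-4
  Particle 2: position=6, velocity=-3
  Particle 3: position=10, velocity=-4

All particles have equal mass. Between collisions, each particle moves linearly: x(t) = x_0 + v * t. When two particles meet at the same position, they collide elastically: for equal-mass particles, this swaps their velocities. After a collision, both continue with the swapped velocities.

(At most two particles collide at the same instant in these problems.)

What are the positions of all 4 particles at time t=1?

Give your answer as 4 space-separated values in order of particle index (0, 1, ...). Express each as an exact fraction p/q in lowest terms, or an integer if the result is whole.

Collision at t=1/2: particles 0 and 1 swap velocities; positions: p0=2 p1=2 p2=9/2 p3=8; velocities now: v0=-4 v1=0 v2=-3 v3=-4
Advance to t=1 (no further collisions before then); velocities: v0=-4 v1=0 v2=-3 v3=-4; positions = 0 2 3 6

Answer: 0 2 3 6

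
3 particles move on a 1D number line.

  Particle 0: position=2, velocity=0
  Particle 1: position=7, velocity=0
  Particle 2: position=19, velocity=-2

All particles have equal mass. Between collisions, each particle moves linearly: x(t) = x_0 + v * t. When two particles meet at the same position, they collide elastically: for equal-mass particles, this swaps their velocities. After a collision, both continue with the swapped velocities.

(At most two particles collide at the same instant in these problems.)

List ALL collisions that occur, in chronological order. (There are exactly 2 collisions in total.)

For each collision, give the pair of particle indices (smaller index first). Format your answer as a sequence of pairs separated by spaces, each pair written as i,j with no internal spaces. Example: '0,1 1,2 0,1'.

Answer: 1,2 0,1

Derivation:
Collision at t=6: particles 1 and 2 swap velocities; positions: p0=2 p1=7 p2=7; velocities now: v0=0 v1=-2 v2=0
Collision at t=17/2: particles 0 and 1 swap velocities; positions: p0=2 p1=2 p2=7; velocities now: v0=-2 v1=0 v2=0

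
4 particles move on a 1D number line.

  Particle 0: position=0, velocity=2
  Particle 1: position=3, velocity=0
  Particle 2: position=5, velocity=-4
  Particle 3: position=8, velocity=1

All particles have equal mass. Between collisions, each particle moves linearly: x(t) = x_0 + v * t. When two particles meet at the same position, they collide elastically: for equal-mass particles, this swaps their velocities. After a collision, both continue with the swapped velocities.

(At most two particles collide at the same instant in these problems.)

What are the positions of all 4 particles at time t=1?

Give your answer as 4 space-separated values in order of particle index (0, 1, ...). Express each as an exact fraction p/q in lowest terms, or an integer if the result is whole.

Collision at t=1/2: particles 1 and 2 swap velocities; positions: p0=1 p1=3 p2=3 p3=17/2; velocities now: v0=2 v1=-4 v2=0 v3=1
Collision at t=5/6: particles 0 and 1 swap velocities; positions: p0=5/3 p1=5/3 p2=3 p3=53/6; velocities now: v0=-4 v1=2 v2=0 v3=1
Advance to t=1 (no further collisions before then); velocities: v0=-4 v1=2 v2=0 v3=1; positions = 1 2 3 9

Answer: 1 2 3 9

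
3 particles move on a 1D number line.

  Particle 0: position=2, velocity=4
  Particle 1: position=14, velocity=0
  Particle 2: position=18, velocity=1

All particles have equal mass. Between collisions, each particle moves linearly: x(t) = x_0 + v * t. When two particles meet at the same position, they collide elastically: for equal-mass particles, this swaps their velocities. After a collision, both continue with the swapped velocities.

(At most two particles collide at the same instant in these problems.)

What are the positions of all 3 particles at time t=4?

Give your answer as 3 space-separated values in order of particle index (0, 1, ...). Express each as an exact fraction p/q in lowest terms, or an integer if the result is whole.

Collision at t=3: particles 0 and 1 swap velocities; positions: p0=14 p1=14 p2=21; velocities now: v0=0 v1=4 v2=1
Advance to t=4 (no further collisions before then); velocities: v0=0 v1=4 v2=1; positions = 14 18 22

Answer: 14 18 22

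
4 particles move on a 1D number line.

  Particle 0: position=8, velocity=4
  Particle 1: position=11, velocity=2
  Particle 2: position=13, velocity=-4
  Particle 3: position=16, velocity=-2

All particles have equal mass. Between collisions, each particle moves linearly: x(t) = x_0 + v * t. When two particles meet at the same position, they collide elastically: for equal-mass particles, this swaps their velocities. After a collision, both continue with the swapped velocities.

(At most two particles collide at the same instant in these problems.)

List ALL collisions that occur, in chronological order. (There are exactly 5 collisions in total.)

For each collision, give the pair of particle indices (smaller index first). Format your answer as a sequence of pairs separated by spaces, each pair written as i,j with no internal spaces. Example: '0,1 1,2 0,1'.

Answer: 1,2 0,1 2,3 1,2 2,3

Derivation:
Collision at t=1/3: particles 1 and 2 swap velocities; positions: p0=28/3 p1=35/3 p2=35/3 p3=46/3; velocities now: v0=4 v1=-4 v2=2 v3=-2
Collision at t=5/8: particles 0 and 1 swap velocities; positions: p0=21/2 p1=21/2 p2=49/4 p3=59/4; velocities now: v0=-4 v1=4 v2=2 v3=-2
Collision at t=5/4: particles 2 and 3 swap velocities; positions: p0=8 p1=13 p2=27/2 p3=27/2; velocities now: v0=-4 v1=4 v2=-2 v3=2
Collision at t=4/3: particles 1 and 2 swap velocities; positions: p0=23/3 p1=40/3 p2=40/3 p3=41/3; velocities now: v0=-4 v1=-2 v2=4 v3=2
Collision at t=3/2: particles 2 and 3 swap velocities; positions: p0=7 p1=13 p2=14 p3=14; velocities now: v0=-4 v1=-2 v2=2 v3=4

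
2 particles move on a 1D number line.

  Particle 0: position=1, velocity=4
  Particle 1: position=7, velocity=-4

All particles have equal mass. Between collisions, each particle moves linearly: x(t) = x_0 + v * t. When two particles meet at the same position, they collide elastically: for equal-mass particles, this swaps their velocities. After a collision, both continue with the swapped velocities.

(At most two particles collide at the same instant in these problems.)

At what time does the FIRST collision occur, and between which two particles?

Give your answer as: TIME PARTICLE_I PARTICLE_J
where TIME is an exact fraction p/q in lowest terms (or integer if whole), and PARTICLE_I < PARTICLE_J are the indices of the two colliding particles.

Pair (0,1): pos 1,7 vel 4,-4 -> gap=6, closing at 8/unit, collide at t=3/4
Earliest collision: t=3/4 between 0 and 1

Answer: 3/4 0 1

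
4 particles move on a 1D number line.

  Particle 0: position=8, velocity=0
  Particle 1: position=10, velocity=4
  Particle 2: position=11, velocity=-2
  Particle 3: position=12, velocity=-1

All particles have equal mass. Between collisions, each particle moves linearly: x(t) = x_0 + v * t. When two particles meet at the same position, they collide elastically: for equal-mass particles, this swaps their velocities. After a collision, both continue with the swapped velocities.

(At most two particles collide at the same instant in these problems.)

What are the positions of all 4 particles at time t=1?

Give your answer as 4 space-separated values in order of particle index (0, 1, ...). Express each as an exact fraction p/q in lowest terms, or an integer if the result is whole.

Collision at t=1/6: particles 1 and 2 swap velocities; positions: p0=8 p1=32/3 p2=32/3 p3=71/6; velocities now: v0=0 v1=-2 v2=4 v3=-1
Collision at t=2/5: particles 2 and 3 swap velocities; positions: p0=8 p1=51/5 p2=58/5 p3=58/5; velocities now: v0=0 v1=-2 v2=-1 v3=4
Advance to t=1 (no further collisions before then); velocities: v0=0 v1=-2 v2=-1 v3=4; positions = 8 9 11 14

Answer: 8 9 11 14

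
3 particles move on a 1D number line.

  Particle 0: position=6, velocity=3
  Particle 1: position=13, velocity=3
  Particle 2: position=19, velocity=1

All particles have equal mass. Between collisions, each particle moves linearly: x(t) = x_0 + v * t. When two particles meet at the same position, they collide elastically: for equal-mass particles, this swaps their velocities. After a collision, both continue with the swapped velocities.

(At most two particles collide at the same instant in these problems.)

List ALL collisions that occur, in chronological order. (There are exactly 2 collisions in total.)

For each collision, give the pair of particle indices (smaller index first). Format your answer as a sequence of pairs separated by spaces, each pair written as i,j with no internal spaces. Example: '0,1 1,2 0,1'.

Answer: 1,2 0,1

Derivation:
Collision at t=3: particles 1 and 2 swap velocities; positions: p0=15 p1=22 p2=22; velocities now: v0=3 v1=1 v2=3
Collision at t=13/2: particles 0 and 1 swap velocities; positions: p0=51/2 p1=51/2 p2=65/2; velocities now: v0=1 v1=3 v2=3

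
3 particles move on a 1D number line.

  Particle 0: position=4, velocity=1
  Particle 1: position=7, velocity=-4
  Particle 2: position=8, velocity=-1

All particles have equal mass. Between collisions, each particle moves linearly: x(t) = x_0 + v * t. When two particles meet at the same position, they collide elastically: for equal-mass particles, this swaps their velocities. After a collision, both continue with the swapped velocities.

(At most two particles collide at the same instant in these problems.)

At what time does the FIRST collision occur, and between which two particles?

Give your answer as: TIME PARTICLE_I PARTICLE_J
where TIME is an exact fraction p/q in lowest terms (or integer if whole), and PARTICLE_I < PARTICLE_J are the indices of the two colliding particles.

Pair (0,1): pos 4,7 vel 1,-4 -> gap=3, closing at 5/unit, collide at t=3/5
Pair (1,2): pos 7,8 vel -4,-1 -> not approaching (rel speed -3 <= 0)
Earliest collision: t=3/5 between 0 and 1

Answer: 3/5 0 1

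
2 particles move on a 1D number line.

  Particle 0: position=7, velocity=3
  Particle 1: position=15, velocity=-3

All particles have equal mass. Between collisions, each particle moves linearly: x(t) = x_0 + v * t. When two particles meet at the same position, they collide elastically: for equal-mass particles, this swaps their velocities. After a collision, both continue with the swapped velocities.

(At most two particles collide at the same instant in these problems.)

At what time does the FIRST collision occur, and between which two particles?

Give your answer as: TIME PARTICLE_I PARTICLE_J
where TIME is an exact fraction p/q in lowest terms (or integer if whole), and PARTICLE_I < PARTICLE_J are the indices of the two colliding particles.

Pair (0,1): pos 7,15 vel 3,-3 -> gap=8, closing at 6/unit, collide at t=4/3
Earliest collision: t=4/3 between 0 and 1

Answer: 4/3 0 1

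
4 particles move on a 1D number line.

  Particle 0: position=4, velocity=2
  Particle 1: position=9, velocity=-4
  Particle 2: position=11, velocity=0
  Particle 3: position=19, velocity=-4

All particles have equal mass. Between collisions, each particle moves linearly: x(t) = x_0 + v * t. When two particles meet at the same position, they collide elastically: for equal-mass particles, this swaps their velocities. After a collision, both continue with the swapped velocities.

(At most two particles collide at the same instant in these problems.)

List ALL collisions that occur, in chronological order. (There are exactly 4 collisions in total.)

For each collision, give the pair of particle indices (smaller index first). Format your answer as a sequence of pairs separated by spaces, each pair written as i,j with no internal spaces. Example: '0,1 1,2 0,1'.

Answer: 0,1 2,3 1,2 2,3

Derivation:
Collision at t=5/6: particles 0 and 1 swap velocities; positions: p0=17/3 p1=17/3 p2=11 p3=47/3; velocities now: v0=-4 v1=2 v2=0 v3=-4
Collision at t=2: particles 2 and 3 swap velocities; positions: p0=1 p1=8 p2=11 p3=11; velocities now: v0=-4 v1=2 v2=-4 v3=0
Collision at t=5/2: particles 1 and 2 swap velocities; positions: p0=-1 p1=9 p2=9 p3=11; velocities now: v0=-4 v1=-4 v2=2 v3=0
Collision at t=7/2: particles 2 and 3 swap velocities; positions: p0=-5 p1=5 p2=11 p3=11; velocities now: v0=-4 v1=-4 v2=0 v3=2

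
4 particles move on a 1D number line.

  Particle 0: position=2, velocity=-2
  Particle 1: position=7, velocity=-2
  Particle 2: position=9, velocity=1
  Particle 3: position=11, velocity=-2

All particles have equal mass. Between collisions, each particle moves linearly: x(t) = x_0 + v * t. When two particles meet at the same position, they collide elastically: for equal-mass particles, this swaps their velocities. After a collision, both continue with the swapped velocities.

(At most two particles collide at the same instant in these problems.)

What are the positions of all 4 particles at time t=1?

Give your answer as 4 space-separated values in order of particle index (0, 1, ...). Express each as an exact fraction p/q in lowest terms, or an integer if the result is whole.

Answer: 0 5 9 10

Derivation:
Collision at t=2/3: particles 2 and 3 swap velocities; positions: p0=2/3 p1=17/3 p2=29/3 p3=29/3; velocities now: v0=-2 v1=-2 v2=-2 v3=1
Advance to t=1 (no further collisions before then); velocities: v0=-2 v1=-2 v2=-2 v3=1; positions = 0 5 9 10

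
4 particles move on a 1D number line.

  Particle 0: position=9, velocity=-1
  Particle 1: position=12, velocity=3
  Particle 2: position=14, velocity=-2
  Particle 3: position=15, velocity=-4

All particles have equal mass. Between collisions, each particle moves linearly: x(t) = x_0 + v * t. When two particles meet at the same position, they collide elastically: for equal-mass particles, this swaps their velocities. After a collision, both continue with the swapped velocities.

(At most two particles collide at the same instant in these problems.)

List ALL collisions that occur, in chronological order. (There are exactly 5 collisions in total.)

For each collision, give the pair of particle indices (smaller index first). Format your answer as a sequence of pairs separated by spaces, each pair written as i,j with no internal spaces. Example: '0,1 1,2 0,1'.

Answer: 1,2 2,3 1,2 0,1 1,2

Derivation:
Collision at t=2/5: particles 1 and 2 swap velocities; positions: p0=43/5 p1=66/5 p2=66/5 p3=67/5; velocities now: v0=-1 v1=-2 v2=3 v3=-4
Collision at t=3/7: particles 2 and 3 swap velocities; positions: p0=60/7 p1=92/7 p2=93/7 p3=93/7; velocities now: v0=-1 v1=-2 v2=-4 v3=3
Collision at t=1/2: particles 1 and 2 swap velocities; positions: p0=17/2 p1=13 p2=13 p3=27/2; velocities now: v0=-1 v1=-4 v2=-2 v3=3
Collision at t=2: particles 0 and 1 swap velocities; positions: p0=7 p1=7 p2=10 p3=18; velocities now: v0=-4 v1=-1 v2=-2 v3=3
Collision at t=5: particles 1 and 2 swap velocities; positions: p0=-5 p1=4 p2=4 p3=27; velocities now: v0=-4 v1=-2 v2=-1 v3=3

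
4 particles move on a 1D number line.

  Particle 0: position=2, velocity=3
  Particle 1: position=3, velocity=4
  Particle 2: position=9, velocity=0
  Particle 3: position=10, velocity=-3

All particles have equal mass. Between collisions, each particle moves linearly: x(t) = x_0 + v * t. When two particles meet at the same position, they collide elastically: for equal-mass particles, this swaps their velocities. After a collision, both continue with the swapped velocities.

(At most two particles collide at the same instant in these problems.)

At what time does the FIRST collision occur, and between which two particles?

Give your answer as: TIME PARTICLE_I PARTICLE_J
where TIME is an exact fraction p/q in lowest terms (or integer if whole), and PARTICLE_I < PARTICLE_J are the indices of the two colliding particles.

Answer: 1/3 2 3

Derivation:
Pair (0,1): pos 2,3 vel 3,4 -> not approaching (rel speed -1 <= 0)
Pair (1,2): pos 3,9 vel 4,0 -> gap=6, closing at 4/unit, collide at t=3/2
Pair (2,3): pos 9,10 vel 0,-3 -> gap=1, closing at 3/unit, collide at t=1/3
Earliest collision: t=1/3 between 2 and 3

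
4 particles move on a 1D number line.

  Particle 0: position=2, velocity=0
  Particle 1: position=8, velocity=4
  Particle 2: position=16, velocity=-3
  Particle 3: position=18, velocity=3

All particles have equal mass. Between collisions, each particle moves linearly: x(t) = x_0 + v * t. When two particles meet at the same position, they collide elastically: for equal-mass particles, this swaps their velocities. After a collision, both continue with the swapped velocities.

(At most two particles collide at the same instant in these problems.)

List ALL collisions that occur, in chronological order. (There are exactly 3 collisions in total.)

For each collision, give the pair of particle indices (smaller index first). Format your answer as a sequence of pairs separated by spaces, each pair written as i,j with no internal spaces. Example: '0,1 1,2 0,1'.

Answer: 1,2 0,1 2,3

Derivation:
Collision at t=8/7: particles 1 and 2 swap velocities; positions: p0=2 p1=88/7 p2=88/7 p3=150/7; velocities now: v0=0 v1=-3 v2=4 v3=3
Collision at t=14/3: particles 0 and 1 swap velocities; positions: p0=2 p1=2 p2=80/3 p3=32; velocities now: v0=-3 v1=0 v2=4 v3=3
Collision at t=10: particles 2 and 3 swap velocities; positions: p0=-14 p1=2 p2=48 p3=48; velocities now: v0=-3 v1=0 v2=3 v3=4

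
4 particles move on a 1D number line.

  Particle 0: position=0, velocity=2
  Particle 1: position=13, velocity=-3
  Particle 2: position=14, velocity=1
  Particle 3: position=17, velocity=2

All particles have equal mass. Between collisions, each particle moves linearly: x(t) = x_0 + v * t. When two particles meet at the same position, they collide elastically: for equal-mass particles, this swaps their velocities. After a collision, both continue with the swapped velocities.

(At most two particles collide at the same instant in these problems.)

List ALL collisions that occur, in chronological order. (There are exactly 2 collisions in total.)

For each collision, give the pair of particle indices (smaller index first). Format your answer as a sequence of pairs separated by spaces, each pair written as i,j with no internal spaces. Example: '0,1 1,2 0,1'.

Collision at t=13/5: particles 0 and 1 swap velocities; positions: p0=26/5 p1=26/5 p2=83/5 p3=111/5; velocities now: v0=-3 v1=2 v2=1 v3=2
Collision at t=14: particles 1 and 2 swap velocities; positions: p0=-29 p1=28 p2=28 p3=45; velocities now: v0=-3 v1=1 v2=2 v3=2

Answer: 0,1 1,2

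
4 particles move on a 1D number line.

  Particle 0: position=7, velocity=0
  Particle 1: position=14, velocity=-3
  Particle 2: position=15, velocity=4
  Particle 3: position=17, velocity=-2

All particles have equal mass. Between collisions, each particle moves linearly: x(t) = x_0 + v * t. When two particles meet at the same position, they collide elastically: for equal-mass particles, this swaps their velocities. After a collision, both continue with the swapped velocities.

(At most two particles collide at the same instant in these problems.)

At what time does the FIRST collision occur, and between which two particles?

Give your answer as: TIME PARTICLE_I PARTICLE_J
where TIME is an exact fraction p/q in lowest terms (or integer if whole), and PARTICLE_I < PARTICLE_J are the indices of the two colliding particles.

Answer: 1/3 2 3

Derivation:
Pair (0,1): pos 7,14 vel 0,-3 -> gap=7, closing at 3/unit, collide at t=7/3
Pair (1,2): pos 14,15 vel -3,4 -> not approaching (rel speed -7 <= 0)
Pair (2,3): pos 15,17 vel 4,-2 -> gap=2, closing at 6/unit, collide at t=1/3
Earliest collision: t=1/3 between 2 and 3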